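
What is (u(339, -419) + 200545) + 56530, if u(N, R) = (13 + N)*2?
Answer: 257779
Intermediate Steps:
u(N, R) = 26 + 2*N
(u(339, -419) + 200545) + 56530 = ((26 + 2*339) + 200545) + 56530 = ((26 + 678) + 200545) + 56530 = (704 + 200545) + 56530 = 201249 + 56530 = 257779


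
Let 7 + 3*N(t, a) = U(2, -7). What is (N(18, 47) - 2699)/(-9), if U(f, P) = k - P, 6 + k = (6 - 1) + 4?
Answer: 2698/9 ≈ 299.78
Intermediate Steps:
k = 3 (k = -6 + ((6 - 1) + 4) = -6 + (5 + 4) = -6 + 9 = 3)
U(f, P) = 3 - P
N(t, a) = 1 (N(t, a) = -7/3 + (3 - 1*(-7))/3 = -7/3 + (3 + 7)/3 = -7/3 + (⅓)*10 = -7/3 + 10/3 = 1)
(N(18, 47) - 2699)/(-9) = (1 - 2699)/(-9) = -2698*(-⅑) = 2698/9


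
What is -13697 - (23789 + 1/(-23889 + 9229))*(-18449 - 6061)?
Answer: 854758177487/1466 ≈ 5.8305e+8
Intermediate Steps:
-13697 - (23789 + 1/(-23889 + 9229))*(-18449 - 6061) = -13697 - (23789 + 1/(-14660))*(-24510) = -13697 - (23789 - 1/14660)*(-24510) = -13697 - 348746739*(-24510)/14660 = -13697 - 1*(-854778257289/1466) = -13697 + 854778257289/1466 = 854758177487/1466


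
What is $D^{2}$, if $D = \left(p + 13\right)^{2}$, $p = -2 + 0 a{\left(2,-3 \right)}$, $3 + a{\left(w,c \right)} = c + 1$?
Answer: $14641$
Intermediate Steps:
$a{\left(w,c \right)} = -2 + c$ ($a{\left(w,c \right)} = -3 + \left(c + 1\right) = -3 + \left(1 + c\right) = -2 + c$)
$p = -2$ ($p = -2 + 0 \left(-2 - 3\right) = -2 + 0 \left(-5\right) = -2 + 0 = -2$)
$D = 121$ ($D = \left(-2 + 13\right)^{2} = 11^{2} = 121$)
$D^{2} = 121^{2} = 14641$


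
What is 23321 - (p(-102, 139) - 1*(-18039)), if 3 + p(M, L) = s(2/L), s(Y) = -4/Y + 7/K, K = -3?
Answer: 16696/3 ≈ 5565.3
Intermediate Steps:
s(Y) = -7/3 - 4/Y (s(Y) = -4/Y + 7/(-3) = -4/Y + 7*(-1/3) = -4/Y - 7/3 = -7/3 - 4/Y)
p(M, L) = -16/3 - 2*L (p(M, L) = -3 + (-7/3 - 4*L/2) = -3 + (-7/3 - 2*L) = -16/3 - 2*L)
23321 - (p(-102, 139) - 1*(-18039)) = 23321 - ((-16/3 - 2*139) - 1*(-18039)) = 23321 - ((-16/3 - 278) + 18039) = 23321 - (-850/3 + 18039) = 23321 - 1*53267/3 = 23321 - 53267/3 = 16696/3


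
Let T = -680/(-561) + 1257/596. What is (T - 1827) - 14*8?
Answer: -38070931/19668 ≈ -1935.7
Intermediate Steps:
T = 65321/19668 (T = -680*(-1/561) + 1257*(1/596) = 40/33 + 1257/596 = 65321/19668 ≈ 3.3212)
(T - 1827) - 14*8 = (65321/19668 - 1827) - 14*8 = -35868115/19668 - 112 = -38070931/19668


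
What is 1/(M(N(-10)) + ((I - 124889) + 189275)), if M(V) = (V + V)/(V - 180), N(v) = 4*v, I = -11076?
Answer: 11/586414 ≈ 1.8758e-5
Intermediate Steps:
M(V) = 2*V/(-180 + V) (M(V) = (2*V)/(-180 + V) = 2*V/(-180 + V))
1/(M(N(-10)) + ((I - 124889) + 189275)) = 1/(2*(4*(-10))/(-180 + 4*(-10)) + ((-11076 - 124889) + 189275)) = 1/(2*(-40)/(-180 - 40) + (-135965 + 189275)) = 1/(2*(-40)/(-220) + 53310) = 1/(2*(-40)*(-1/220) + 53310) = 1/(4/11 + 53310) = 1/(586414/11) = 11/586414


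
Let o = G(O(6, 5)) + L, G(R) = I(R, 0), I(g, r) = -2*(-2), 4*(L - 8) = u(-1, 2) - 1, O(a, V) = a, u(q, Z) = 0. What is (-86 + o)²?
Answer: 88209/16 ≈ 5513.1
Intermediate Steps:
L = 31/4 (L = 8 + (0 - 1)/4 = 8 + (¼)*(-1) = 8 - ¼ = 31/4 ≈ 7.7500)
I(g, r) = 4
G(R) = 4
o = 47/4 (o = 4 + 31/4 = 47/4 ≈ 11.750)
(-86 + o)² = (-86 + 47/4)² = (-297/4)² = 88209/16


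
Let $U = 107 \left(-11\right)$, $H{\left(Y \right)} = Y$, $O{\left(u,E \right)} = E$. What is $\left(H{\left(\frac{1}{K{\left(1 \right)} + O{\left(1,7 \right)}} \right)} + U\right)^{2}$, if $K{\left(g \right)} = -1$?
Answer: $\frac{49857721}{36} \approx 1.3849 \cdot 10^{6}$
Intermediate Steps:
$U = -1177$
$\left(H{\left(\frac{1}{K{\left(1 \right)} + O{\left(1,7 \right)}} \right)} + U\right)^{2} = \left(\frac{1}{-1 + 7} - 1177\right)^{2} = \left(\frac{1}{6} - 1177\right)^{2} = \left(- \frac{7061}{6}\right)^{2} = \frac{49857721}{36}$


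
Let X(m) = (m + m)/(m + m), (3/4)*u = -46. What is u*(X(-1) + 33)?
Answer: -6256/3 ≈ -2085.3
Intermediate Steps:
u = -184/3 (u = (4/3)*(-46) = -184/3 ≈ -61.333)
X(m) = 1 (X(m) = (2*m)/((2*m)) = (2*m)*(1/(2*m)) = 1)
u*(X(-1) + 33) = -184*(1 + 33)/3 = -184/3*34 = -6256/3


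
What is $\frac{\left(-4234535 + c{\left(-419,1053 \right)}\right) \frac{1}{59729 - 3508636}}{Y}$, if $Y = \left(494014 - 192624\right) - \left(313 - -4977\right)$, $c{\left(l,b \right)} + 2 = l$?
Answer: $\frac{32083}{7736525475} \approx 4.147 \cdot 10^{-6}$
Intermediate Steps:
$c{\left(l,b \right)} = -2 + l$
$Y = 296100$ ($Y = 301390 - \left(313 + 4977\right) = 301390 - 5290 = 296100$)
$\frac{\left(-4234535 + c{\left(-419,1053 \right)}\right) \frac{1}{59729 - 3508636}}{Y} = \frac{\left(-4234535 - 421\right) \frac{1}{59729 - 3508636}}{296100} = \frac{-4234535 - 421}{-3448907} \cdot \frac{1}{296100} = \left(-4234956\right) \left(- \frac{1}{3448907}\right) \frac{1}{296100} = \frac{384996}{313537} \cdot \frac{1}{296100} = \frac{32083}{7736525475}$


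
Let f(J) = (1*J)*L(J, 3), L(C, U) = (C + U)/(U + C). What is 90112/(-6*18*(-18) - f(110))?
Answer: 45056/917 ≈ 49.134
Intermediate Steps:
L(C, U) = 1 (L(C, U) = (C + U)/(C + U) = 1)
f(J) = J (f(J) = (1*J)*1 = J*1 = J)
90112/(-6*18*(-18) - f(110)) = 90112/(-6*18*(-18) - 1*110) = 90112/(-108*(-18) - 110) = 90112/(1944 - 110) = 90112/1834 = 90112*(1/1834) = 45056/917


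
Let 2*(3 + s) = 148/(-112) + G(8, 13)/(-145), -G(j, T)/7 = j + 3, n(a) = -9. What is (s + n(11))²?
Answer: 10130221201/65934400 ≈ 153.64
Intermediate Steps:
G(j, T) = -21 - 7*j (G(j, T) = -7*(j + 3) = -7*(3 + j) = -21 - 7*j)
s = -27569/8120 (s = -3 + (148/(-112) + (-21 - 7*8)/(-145))/2 = -3 + (148*(-1/112) + (-21 - 56)*(-1/145))/2 = -3 + (-37/28 - 77*(-1/145))/2 = -3 + (-37/28 + 77/145)/2 = -3 + (½)*(-3209/4060) = -3 - 3209/8120 = -27569/8120 ≈ -3.3952)
(s + n(11))² = (-27569/8120 - 9)² = (-100649/8120)² = 10130221201/65934400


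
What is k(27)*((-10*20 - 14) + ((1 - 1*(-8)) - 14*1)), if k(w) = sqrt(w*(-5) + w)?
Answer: -1314*I*sqrt(3) ≈ -2275.9*I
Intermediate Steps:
k(w) = 2*sqrt(-w) (k(w) = sqrt(-5*w + w) = sqrt(-4*w) = 2*sqrt(-w))
k(27)*((-10*20 - 14) + ((1 - 1*(-8)) - 14*1)) = (2*sqrt(-1*27))*((-10*20 - 14) + ((1 - 1*(-8)) - 14*1)) = (2*sqrt(-27))*((-200 - 14) + ((1 + 8) - 14)) = (2*(3*I*sqrt(3)))*(-214 + (9 - 14)) = (6*I*sqrt(3))*(-214 - 5) = (6*I*sqrt(3))*(-219) = -1314*I*sqrt(3)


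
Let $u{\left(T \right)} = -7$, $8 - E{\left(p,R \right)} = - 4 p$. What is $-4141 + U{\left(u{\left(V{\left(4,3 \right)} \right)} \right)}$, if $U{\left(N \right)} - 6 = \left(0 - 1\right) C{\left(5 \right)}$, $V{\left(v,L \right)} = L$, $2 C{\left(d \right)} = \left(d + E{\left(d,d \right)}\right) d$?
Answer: $- \frac{8435}{2} \approx -4217.5$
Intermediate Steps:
$E{\left(p,R \right)} = 8 + 4 p$ ($E{\left(p,R \right)} = 8 - - 4 p = 8 + 4 p$)
$C{\left(d \right)} = \frac{d \left(8 + 5 d\right)}{2}$ ($C{\left(d \right)} = \frac{\left(d + \left(8 + 4 d\right)\right) d}{2} = \frac{\left(8 + 5 d\right) d}{2} = \frac{d \left(8 + 5 d\right)}{2}$)
$U{\left(N \right)} = - \frac{153}{2}$ ($U{\left(N \right)} = 6 + \left(0 - 1\right) \frac{1}{2} \cdot 5 \left(8 + 5 \cdot 5\right) = 6 - \frac{1}{2} \cdot 5 \left(8 + 25\right) = 6 - \frac{1}{2} \cdot 5 \cdot 33 = 6 - \frac{165}{2} = - \frac{153}{2}$)
$-4141 + U{\left(u{\left(V{\left(4,3 \right)} \right)} \right)} = -4141 - \frac{153}{2} = - \frac{8435}{2}$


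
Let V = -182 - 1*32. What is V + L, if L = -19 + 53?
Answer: -180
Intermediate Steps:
V = -214 (V = -182 - 32 = -214)
L = 34
V + L = -214 + 34 = -180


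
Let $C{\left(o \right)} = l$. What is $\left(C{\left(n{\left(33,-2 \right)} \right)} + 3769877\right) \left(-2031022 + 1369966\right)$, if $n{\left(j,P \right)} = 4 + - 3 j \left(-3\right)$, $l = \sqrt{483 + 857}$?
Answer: $-2492099810112 - 1322112 \sqrt{335} \approx -2.4921 \cdot 10^{12}$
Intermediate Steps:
$l = 2 \sqrt{335}$ ($l = \sqrt{1340} = 2 \sqrt{335} \approx 36.606$)
$n{\left(j,P \right)} = 4 + 9 j$
$C{\left(o \right)} = 2 \sqrt{335}$
$\left(C{\left(n{\left(33,-2 \right)} \right)} + 3769877\right) \left(-2031022 + 1369966\right) = \left(2 \sqrt{335} + 3769877\right) \left(-2031022 + 1369966\right) = \left(3769877 + 2 \sqrt{335}\right) \left(-661056\right) = -2492099810112 - 1322112 \sqrt{335}$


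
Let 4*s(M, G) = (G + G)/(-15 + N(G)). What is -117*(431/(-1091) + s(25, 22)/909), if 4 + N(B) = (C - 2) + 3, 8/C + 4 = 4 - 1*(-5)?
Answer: 418416479/9035662 ≈ 46.307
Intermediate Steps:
C = 8/5 (C = 8/(-4 + (4 - 1*(-5))) = 8/(-4 + (4 + 5)) = 8/(-4 + 9) = 8/5 ≈ 1.6000)
N(B) = -7/5 (N(B) = -4 + ((8/5 - 2) + 3) = -4 + (-2/5 + 3) = -4 + 13/5 = -7/5)
s(M, G) = -5*G/164 (s(M, G) = ((G + G)/(-15 - 7/5))/4 = ((2*G)/(-82/5))/4 = ((2*G)*(-5/82))/4 = (-5*G/41)/4 = -5*G/164)
-117*(431/(-1091) + s(25, 22)/909) = -117*(431/(-1091) - 5/164*22/909) = -117*(431*(-1/1091) - 55/82*1/909) = -117*(-431/1091 - 55/74538) = -117*(-32185883/81320958) = 418416479/9035662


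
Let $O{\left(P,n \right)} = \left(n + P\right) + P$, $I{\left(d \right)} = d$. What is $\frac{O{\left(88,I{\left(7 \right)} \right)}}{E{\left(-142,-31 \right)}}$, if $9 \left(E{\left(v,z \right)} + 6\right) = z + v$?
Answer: $- \frac{1647}{227} \approx -7.2555$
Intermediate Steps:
$E{\left(v,z \right)} = -6 + \frac{v}{9} + \frac{z}{9}$ ($E{\left(v,z \right)} = -6 + \frac{z + v}{9} = -6 + \frac{v + z}{9} = -6 + \left(\frac{v}{9} + \frac{z}{9}\right) = -6 + \frac{v}{9} + \frac{z}{9}$)
$O{\left(P,n \right)} = n + 2 P$ ($O{\left(P,n \right)} = \left(P + n\right) + P = n + 2 P$)
$\frac{O{\left(88,I{\left(7 \right)} \right)}}{E{\left(-142,-31 \right)}} = \frac{7 + 2 \cdot 88}{-6 + \frac{1}{9} \left(-142\right) + \frac{1}{9} \left(-31\right)} = \frac{7 + 176}{-6 - \frac{142}{9} - \frac{31}{9}} = \frac{183}{- \frac{227}{9}} = 183 \left(- \frac{9}{227}\right) = - \frac{1647}{227}$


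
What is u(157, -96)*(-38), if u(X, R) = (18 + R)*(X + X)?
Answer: 930696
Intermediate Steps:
u(X, R) = 2*X*(18 + R) (u(X, R) = (18 + R)*(2*X) = 2*X*(18 + R))
u(157, -96)*(-38) = (2*157*(18 - 96))*(-38) = (2*157*(-78))*(-38) = -24492*(-38) = 930696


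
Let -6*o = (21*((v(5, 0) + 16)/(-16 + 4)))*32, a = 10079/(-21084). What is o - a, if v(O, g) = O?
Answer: 4142543/21084 ≈ 196.48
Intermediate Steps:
a = -10079/21084 (a = 10079*(-1/21084) = -10079/21084 ≈ -0.47804)
o = 196 (o = -21*((5 + 16)/(-16 + 4))*32/6 = -21*(21/(-12))*32/6 = -21*(21*(-1/12))*32/6 = -21*(-7/4)*32/6 = -(-49)*32/8 = -⅙*(-1176) = 196)
o - a = 196 - 1*(-10079/21084) = 196 + 10079/21084 = 4142543/21084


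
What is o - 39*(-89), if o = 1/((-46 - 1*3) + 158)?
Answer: 378340/109 ≈ 3471.0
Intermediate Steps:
o = 1/109 (o = 1/((-46 - 3) + 158) = 1/(-49 + 158) = 1/109 ≈ 0.0091743)
o - 39*(-89) = 1/109 - 39*(-89) = 1/109 + 3471 = 378340/109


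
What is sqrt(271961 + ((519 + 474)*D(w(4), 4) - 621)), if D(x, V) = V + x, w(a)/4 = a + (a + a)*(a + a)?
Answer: 8*sqrt(8522) ≈ 738.52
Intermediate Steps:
w(a) = 4*a + 16*a**2 (w(a) = 4*(a + (a + a)*(a + a)) = 4*(a + (2*a)*(2*a)) = 4*(a + 4*a**2) = 4*a + 16*a**2)
sqrt(271961 + ((519 + 474)*D(w(4), 4) - 621)) = sqrt(271961 + ((519 + 474)*(4 + 4*4*(1 + 4*4)) - 621)) = sqrt(271961 + (993*(4 + 4*4*(1 + 16)) - 621)) = sqrt(271961 + (993*(4 + 4*4*17) - 621)) = sqrt(271961 + (993*(4 + 272) - 621)) = sqrt(271961 + (993*276 - 621)) = sqrt(271961 + (274068 - 621)) = sqrt(271961 + 273447) = sqrt(545408) = 8*sqrt(8522)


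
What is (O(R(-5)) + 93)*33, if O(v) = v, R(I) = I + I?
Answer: 2739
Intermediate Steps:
R(I) = 2*I
(O(R(-5)) + 93)*33 = (2*(-5) + 93)*33 = (-10 + 93)*33 = 83*33 = 2739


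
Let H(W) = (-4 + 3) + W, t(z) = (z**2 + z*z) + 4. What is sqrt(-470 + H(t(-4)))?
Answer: I*sqrt(435) ≈ 20.857*I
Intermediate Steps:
t(z) = 4 + 2*z**2 (t(z) = (z**2 + z**2) + 4 = 2*z**2 + 4 = 4 + 2*z**2)
H(W) = -1 + W
sqrt(-470 + H(t(-4))) = sqrt(-470 + (-1 + (4 + 2*(-4)**2))) = sqrt(-470 + (-1 + (4 + 2*16))) = sqrt(-470 + (-1 + (4 + 32))) = sqrt(-470 + (-1 + 36)) = sqrt(-470 + 35) = sqrt(-435) = I*sqrt(435)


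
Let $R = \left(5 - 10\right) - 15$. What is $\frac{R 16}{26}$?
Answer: $- \frac{160}{13} \approx -12.308$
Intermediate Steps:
$R = -20$ ($R = -5 - 15 = -20$)
$\frac{R 16}{26} = \frac{\left(-20\right) 16}{26} = \left(-320\right) \frac{1}{26} = - \frac{160}{13}$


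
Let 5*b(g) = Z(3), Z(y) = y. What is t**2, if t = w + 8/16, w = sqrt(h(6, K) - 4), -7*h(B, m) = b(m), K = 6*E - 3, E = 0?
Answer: -537/140 + I*sqrt(5005)/35 ≈ -3.8357 + 2.0213*I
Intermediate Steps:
b(g) = 3/5 (b(g) = (1/5)*3 = 3/5)
K = -3 (K = 6*0 - 3 = 0 - 3 = -3)
h(B, m) = -3/35 (h(B, m) = -1/7*3/5 = -3/35)
w = I*sqrt(5005)/35 (w = sqrt(-3/35 - 4) = sqrt(-143/35) = I*sqrt(5005)/35 ≈ 2.0213*I)
t = 1/2 + I*sqrt(5005)/35 (t = I*sqrt(5005)/35 + 8/16 = I*sqrt(5005)/35 + 8*(1/16) = I*sqrt(5005)/35 + 1/2 = 1/2 + I*sqrt(5005)/35 ≈ 0.5 + 2.0213*I)
t**2 = (1/2 + I*sqrt(5005)/35)**2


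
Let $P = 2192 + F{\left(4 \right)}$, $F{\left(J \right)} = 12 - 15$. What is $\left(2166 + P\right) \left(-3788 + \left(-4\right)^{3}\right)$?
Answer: $-16775460$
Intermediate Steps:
$F{\left(J \right)} = -3$
$P = 2189$ ($P = 2192 - 3 = 2189$)
$\left(2166 + P\right) \left(-3788 + \left(-4\right)^{3}\right) = \left(2166 + 2189\right) \left(-3788 + \left(-4\right)^{3}\right) = 4355 \left(-3788 - 64\right) = 4355 \left(-3852\right) = -16775460$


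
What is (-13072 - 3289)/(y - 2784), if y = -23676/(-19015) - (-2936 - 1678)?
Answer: -311104415/34821126 ≈ -8.9344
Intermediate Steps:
y = 87758886/19015 (y = -23676*(-1/19015) - 1*(-4614) = 23676/19015 + 4614 = 87758886/19015 ≈ 4615.2)
(-13072 - 3289)/(y - 2784) = (-13072 - 3289)/(87758886/19015 - 2784) = -16361/34821126/19015 = -16361*19015/34821126 = -311104415/34821126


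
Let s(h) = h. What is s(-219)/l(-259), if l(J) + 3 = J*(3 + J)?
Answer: -219/66301 ≈ -0.0033031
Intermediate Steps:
l(J) = -3 + J*(3 + J)
s(-219)/l(-259) = -219/(-3 + (-259)² + 3*(-259)) = -219/(-3 + 67081 - 777) = -219/66301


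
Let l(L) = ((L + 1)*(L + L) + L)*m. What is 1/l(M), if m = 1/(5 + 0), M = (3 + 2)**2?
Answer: 1/265 ≈ 0.0037736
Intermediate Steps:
M = 25 (M = 5**2 = 25)
m = 1/5 ≈ 0.20000
l(L) = L/5 + 2*L*(1 + L)/5 (l(L) = ((L + 1)*(L + L) + L)*(1/5) = ((1 + L)*(2*L) + L)*(1/5) = (2*L*(1 + L) + L)*(1/5) = (L + 2*L*(1 + L))*(1/5) = L/5 + 2*L*(1 + L)/5)
1/l(M) = 1/((1/5)*25*(3 + 2*25)) = 1/((1/5)*25*(3 + 50)) = 1/((1/5)*25*53) = 1/265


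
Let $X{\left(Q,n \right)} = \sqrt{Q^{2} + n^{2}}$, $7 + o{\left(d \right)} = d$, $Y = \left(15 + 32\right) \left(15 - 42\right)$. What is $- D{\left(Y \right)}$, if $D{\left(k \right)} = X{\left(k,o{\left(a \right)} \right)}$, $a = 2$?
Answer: $- \sqrt{1610386} \approx -1269.0$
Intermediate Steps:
$Y = -1269$ ($Y = 47 \left(-27\right) = -1269$)
$o{\left(d \right)} = -7 + d$
$D{\left(k \right)} = \sqrt{25 + k^{2}}$ ($D{\left(k \right)} = \sqrt{k^{2} + \left(-7 + 2\right)^{2}} = \sqrt{k^{2} + \left(-5\right)^{2}} = \sqrt{k^{2} + 25} = \sqrt{25 + k^{2}}$)
$- D{\left(Y \right)} = - \sqrt{25 + \left(-1269\right)^{2}} = - \sqrt{25 + 1610361} = - \sqrt{1610386}$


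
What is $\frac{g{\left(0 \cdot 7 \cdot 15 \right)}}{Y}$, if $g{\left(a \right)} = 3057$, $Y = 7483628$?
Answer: $\frac{3057}{7483628} \approx 0.00040849$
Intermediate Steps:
$\frac{g{\left(0 \cdot 7 \cdot 15 \right)}}{Y} = \frac{3057}{7483628}$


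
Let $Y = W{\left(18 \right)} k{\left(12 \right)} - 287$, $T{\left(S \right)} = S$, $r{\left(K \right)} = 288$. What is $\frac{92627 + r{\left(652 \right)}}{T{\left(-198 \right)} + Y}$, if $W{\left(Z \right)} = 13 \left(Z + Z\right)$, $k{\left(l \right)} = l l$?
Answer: $\frac{92915}{66907} \approx 1.3887$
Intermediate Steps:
$k{\left(l \right)} = l^{2}$
$W{\left(Z \right)} = 26 Z$ ($W{\left(Z \right)} = 13 \cdot 2 Z = 26 Z$)
$Y = 67105$ ($Y = 26 \cdot 18 \cdot 12^{2} - 287 = 468 \cdot 144 - 287 = 67392 - 287 = 67105$)
$\frac{92627 + r{\left(652 \right)}}{T{\left(-198 \right)} + Y} = \frac{92627 + 288}{-198 + 67105} = \frac{92915}{66907}$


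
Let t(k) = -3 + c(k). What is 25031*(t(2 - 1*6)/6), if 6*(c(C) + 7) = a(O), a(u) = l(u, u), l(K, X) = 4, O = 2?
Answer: -350434/9 ≈ -38937.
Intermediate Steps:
a(u) = 4
c(C) = -19/3 (c(C) = -7 + (1/6)*4 = -7 + 2/3 = -19/3)
t(k) = -28/3 (t(k) = -3 - 19/3 = -28/3)
25031*(t(2 - 1*6)/6) = 25031*(-28/3/6) = 25031*(-28/3*1/6) = 25031*(-14/9) = -350434/9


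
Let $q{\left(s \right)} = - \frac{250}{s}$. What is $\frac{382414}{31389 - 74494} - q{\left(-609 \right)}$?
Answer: $- \frac{243666376}{26250945} \approx -9.2822$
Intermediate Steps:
$\frac{382414}{31389 - 74494} - q{\left(-609 \right)} = \frac{382414}{31389 - 74494} - - \frac{250}{-609} = \frac{382414}{31389 - 74494} - \left(-250\right) \left(- \frac{1}{609}\right) = \frac{382414}{-43105} - \frac{250}{609} = 382414 \left(- \frac{1}{43105}\right) - \frac{250}{609} = - \frac{382414}{43105} - \frac{250}{609} = - \frac{243666376}{26250945}$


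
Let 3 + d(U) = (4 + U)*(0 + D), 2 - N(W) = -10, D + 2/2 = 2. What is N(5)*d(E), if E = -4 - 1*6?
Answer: -108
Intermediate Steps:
D = 1 (D = -1 + 2 = 1)
N(W) = 12 (N(W) = 2 - 1*(-10) = 2 + 10 = 12)
E = -10 (E = -4 - 6 = -10)
d(U) = 1 + U (d(U) = -3 + (4 + U)*(0 + 1) = -3 + (4 + U)*1 = -3 + (4 + U) = 1 + U)
N(5)*d(E) = 12*(1 - 10) = 12*(-9) = -108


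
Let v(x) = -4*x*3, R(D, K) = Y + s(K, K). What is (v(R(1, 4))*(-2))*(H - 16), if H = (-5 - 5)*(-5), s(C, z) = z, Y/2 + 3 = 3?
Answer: 3264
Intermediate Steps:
Y = 0 (Y = -6 + 2*3 = -6 + 6 = 0)
R(D, K) = K (R(D, K) = 0 + K = K)
H = 50 (H = -10*(-5) = 50)
v(x) = -12*x
(v(R(1, 4))*(-2))*(H - 16) = (-12*4*(-2))*(50 - 16) = -48*(-2)*34 = 96*34 = 3264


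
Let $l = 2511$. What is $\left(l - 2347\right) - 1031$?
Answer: $-867$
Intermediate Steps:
$\left(l - 2347\right) - 1031 = \left(2511 - 2347\right) - 1031 = 164 - 1031 = -867$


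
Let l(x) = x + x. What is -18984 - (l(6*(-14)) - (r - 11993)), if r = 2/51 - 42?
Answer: -1573399/51 ≈ -30851.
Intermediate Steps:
r = -2140/51 (r = 2*(1/51) - 42 = 2/51 - 42 = -2140/51 ≈ -41.961)
l(x) = 2*x
-18984 - (l(6*(-14)) - (r - 11993)) = -18984 - (2*(6*(-14)) - (-2140/51 - 11993)) = -18984 - (2*(-84) - 1*(-613783/51)) = -18984 - (-168 + 613783/51) = -18984 - 1*605215/51 = -18984 - 605215/51 = -1573399/51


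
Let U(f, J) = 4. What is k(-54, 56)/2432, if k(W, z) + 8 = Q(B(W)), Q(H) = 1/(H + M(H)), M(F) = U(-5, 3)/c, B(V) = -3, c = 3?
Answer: -43/12160 ≈ -0.0035362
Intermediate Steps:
M(F) = 4/3
Q(H) = 1/(4/3 + H) (Q(H) = 1/(H + 4/3) = 1/(4/3 + H))
k(W, z) = -43/5 (k(W, z) = -8 + 3/(4 + 3*(-3)) = -8 + 3/(4 - 9) = -8 + 3/(-5) = -8 + 3*(-⅕) = -8 - ⅗ = -43/5)
k(-54, 56)/2432 = -43/5/2432 = -43/5*1/2432 = -43/12160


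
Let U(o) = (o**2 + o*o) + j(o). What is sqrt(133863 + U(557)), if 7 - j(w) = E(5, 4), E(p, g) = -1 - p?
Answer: sqrt(754374) ≈ 868.55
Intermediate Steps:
j(w) = 13 (j(w) = 7 - (-1 - 1*5) = 7 - (-1 - 5) = 7 - 1*(-6) = 7 + 6 = 13)
U(o) = 13 + 2*o**2 (U(o) = (o**2 + o*o) + 13 = (o**2 + o**2) + 13 = 2*o**2 + 13 = 13 + 2*o**2)
sqrt(133863 + U(557)) = sqrt(133863 + (13 + 2*557**2)) = sqrt(133863 + (13 + 2*310249)) = sqrt(133863 + (13 + 620498)) = sqrt(133863 + 620511) = sqrt(754374)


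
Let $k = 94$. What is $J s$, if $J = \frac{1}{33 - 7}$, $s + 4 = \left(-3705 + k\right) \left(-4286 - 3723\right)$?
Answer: $\frac{28920495}{26} \approx 1.1123 \cdot 10^{6}$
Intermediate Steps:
$s = 28920495$ ($s = -4 + \left(-3705 + 94\right) \left(-4286 - 3723\right) = -4 - -28920499 = -4 + 28920499 = 28920495$)
$J = \frac{1}{26} \approx 0.038462$
$J s = \frac{1}{26} \cdot 28920495 = \frac{28920495}{26}$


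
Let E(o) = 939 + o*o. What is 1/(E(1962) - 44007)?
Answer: 1/3806376 ≈ 2.6272e-7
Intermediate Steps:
E(o) = 939 + o²
1/(E(1962) - 44007) = 1/((939 + 1962²) - 44007) = 1/((939 + 3849444) - 44007) = 1/(3850383 - 44007) = 1/3806376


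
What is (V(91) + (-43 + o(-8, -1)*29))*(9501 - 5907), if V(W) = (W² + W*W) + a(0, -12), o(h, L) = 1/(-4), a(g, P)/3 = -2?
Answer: 118643331/2 ≈ 5.9322e+7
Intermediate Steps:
a(g, P) = -6 (a(g, P) = 3*(-2) = -6)
o(h, L) = -¼
V(W) = -6 + 2*W² (V(W) = (W² + W*W) - 6 = (W² + W²) - 6 = 2*W² - 6 = -6 + 2*W²)
(V(91) + (-43 + o(-8, -1)*29))*(9501 - 5907) = ((-6 + 2*91²) + (-43 - ¼*29))*(9501 - 5907) = ((-6 + 2*8281) + (-43 - 29/4))*3594 = ((-6 + 16562) - 201/4)*3594 = (16556 - 201/4)*3594 = (66023/4)*3594 = 118643331/2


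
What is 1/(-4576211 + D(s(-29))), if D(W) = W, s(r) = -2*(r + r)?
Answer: -1/4576095 ≈ -2.1853e-7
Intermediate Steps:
s(r) = -4*r
1/(-4576211 + D(s(-29))) = 1/(-4576211 - 4*(-29)) = 1/(-4576211 + 116) = 1/(-4576095) = -1/4576095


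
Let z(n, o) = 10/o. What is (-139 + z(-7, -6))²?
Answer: 178084/9 ≈ 19787.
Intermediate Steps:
(-139 + z(-7, -6))² = (-139 + 10/(-6))² = (-139 + 10*(-⅙))² = (-139 - 5/3)² = (-422/3)² = 178084/9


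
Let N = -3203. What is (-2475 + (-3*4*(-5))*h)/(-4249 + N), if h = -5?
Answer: 925/2484 ≈ 0.37238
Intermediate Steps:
(-2475 + (-3*4*(-5))*h)/(-4249 + N) = (-2475 + (-3*4*(-5))*(-5))/(-4249 - 3203) = (-2475 - 12*(-5)*(-5))/(-7452) = (-2475 + 60*(-5))*(-1/7452) = (-2475 - 300)*(-1/7452) = -2775*(-1/7452) = 925/2484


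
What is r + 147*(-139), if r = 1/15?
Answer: -306494/15 ≈ -20433.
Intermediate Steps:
r = 1/15 ≈ 0.066667
r + 147*(-139) = 1/15 + 147*(-139) = 1/15 - 20433 = -306494/15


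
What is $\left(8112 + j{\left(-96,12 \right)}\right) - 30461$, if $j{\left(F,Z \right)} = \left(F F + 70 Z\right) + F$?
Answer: $-12389$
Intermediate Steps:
$j{\left(F,Z \right)} = F + F^{2} + 70 Z$ ($j{\left(F,Z \right)} = \left(F^{2} + 70 Z\right) + F = F + F^{2} + 70 Z$)
$\left(8112 + j{\left(-96,12 \right)}\right) - 30461 = \left(8112 + \left(-96 + \left(-96\right)^{2} + 70 \cdot 12\right)\right) - 30461 = \left(8112 + \left(-96 + 9216 + 840\right)\right) - 30461 = \left(8112 + 9960\right) - 30461 = 18072 - 30461 = -12389$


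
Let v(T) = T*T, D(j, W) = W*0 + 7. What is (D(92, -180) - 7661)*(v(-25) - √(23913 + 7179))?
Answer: -4783750 + 15308*√7773 ≈ -3.4341e+6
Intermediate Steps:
D(j, W) = 7 (D(j, W) = 0 + 7 = 7)
v(T) = T²
(D(92, -180) - 7661)*(v(-25) - √(23913 + 7179)) = (7 - 7661)*((-25)² - √(23913 + 7179)) = -7654*(625 - √31092) = -7654*(625 - 2*√7773) = -4783750 + 15308*√7773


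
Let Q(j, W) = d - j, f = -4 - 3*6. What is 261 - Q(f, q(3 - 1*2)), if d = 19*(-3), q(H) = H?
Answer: 296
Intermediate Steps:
d = -57
f = -22 (f = -4 - 18 = -22)
Q(j, W) = -57 - j
261 - Q(f, q(3 - 1*2)) = 261 - (-57 - 1*(-22)) = 261 - (-57 + 22) = 261 - 1*(-35) = 261 + 35 = 296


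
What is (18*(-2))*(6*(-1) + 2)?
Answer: 144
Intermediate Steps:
(18*(-2))*(6*(-1) + 2) = -36*(-6 + 2) = -36*(-4) = 144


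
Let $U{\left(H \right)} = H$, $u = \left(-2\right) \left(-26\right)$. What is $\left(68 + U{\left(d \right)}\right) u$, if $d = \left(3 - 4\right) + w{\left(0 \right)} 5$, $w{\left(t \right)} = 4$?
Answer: $4524$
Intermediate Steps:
$u = 52$
$d = 19$ ($d = \left(3 - 4\right) + 4 \cdot 5 = -1 + 20 = 19$)
$\left(68 + U{\left(d \right)}\right) u = \left(68 + 19\right) 52 = 87 \cdot 52 = 4524$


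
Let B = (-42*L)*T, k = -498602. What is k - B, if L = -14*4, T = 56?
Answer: -630314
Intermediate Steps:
L = -56
B = 131712 (B = -42*(-56)*56 = 2352*56 = 131712)
k - B = -498602 - 1*131712 = -498602 - 131712 = -630314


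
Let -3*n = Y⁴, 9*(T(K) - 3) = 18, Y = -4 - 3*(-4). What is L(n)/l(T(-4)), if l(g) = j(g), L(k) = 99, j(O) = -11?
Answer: -9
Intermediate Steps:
Y = 8 (Y = -4 + 12 = 8)
T(K) = 5 (T(K) = 3 + (⅑)*18 = 3 + 2 = 5)
n = -4096/3 (n = -⅓*8⁴ = -⅓*4096 = -4096/3 ≈ -1365.3)
l(g) = -11
L(n)/l(T(-4)) = 99/(-11) = 99*(-1/11) = -9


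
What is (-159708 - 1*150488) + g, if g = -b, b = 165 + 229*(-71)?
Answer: -294102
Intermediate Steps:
b = -16094 (b = 165 - 16259 = -16094)
g = 16094 (g = -1*(-16094) = 16094)
(-159708 - 1*150488) + g = (-159708 - 1*150488) + 16094 = (-159708 - 150488) + 16094 = -310196 + 16094 = -294102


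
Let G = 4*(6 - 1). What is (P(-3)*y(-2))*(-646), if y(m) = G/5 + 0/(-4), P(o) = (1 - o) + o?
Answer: -2584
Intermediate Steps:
G = 20 (G = 4*5 = 20)
P(o) = 1
y(m) = 4 (y(m) = 20/5 + 0/(-4) = 20*(⅕) + 0*(-¼) = 4 + 0 = 4)
(P(-3)*y(-2))*(-646) = (1*4)*(-646) = 4*(-646) = -2584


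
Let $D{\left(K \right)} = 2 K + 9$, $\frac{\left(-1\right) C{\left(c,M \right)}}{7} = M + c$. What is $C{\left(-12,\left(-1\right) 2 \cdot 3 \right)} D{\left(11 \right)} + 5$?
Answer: $3911$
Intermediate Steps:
$C{\left(c,M \right)} = - 7 M - 7 c$ ($C{\left(c,M \right)} = - 7 \left(M + c\right) = - 7 M - 7 c$)
$D{\left(K \right)} = 9 + 2 K$
$C{\left(-12,\left(-1\right) 2 \cdot 3 \right)} D{\left(11 \right)} + 5 = \left(- 7 \left(-1\right) 2 \cdot 3 - -84\right) \left(9 + 2 \cdot 11\right) + 5 = \left(- 7 \left(\left(-2\right) 3\right) + 84\right) \left(9 + 22\right) + 5 = \left(\left(-7\right) \left(-6\right) + 84\right) 31 + 5 = \left(42 + 84\right) 31 + 5 = 126 \cdot 31 + 5 = 3906 + 5 = 3911$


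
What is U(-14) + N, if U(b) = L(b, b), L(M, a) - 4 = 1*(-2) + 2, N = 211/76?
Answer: 515/76 ≈ 6.7763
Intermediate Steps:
N = 211/76 (N = 211*(1/76) = 211/76 ≈ 2.7763)
L(M, a) = 4 (L(M, a) = 4 + (1*(-2) + 2) = 4 + (-2 + 2) = 4 + 0 = 4)
U(b) = 4
U(-14) + N = 4 + 211/76 = 515/76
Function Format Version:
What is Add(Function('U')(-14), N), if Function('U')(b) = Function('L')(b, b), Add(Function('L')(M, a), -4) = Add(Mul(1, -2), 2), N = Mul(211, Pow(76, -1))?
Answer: Rational(515, 76) ≈ 6.7763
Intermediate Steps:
N = Rational(211, 76) (N = Mul(211, Rational(1, 76)) = Rational(211, 76) ≈ 2.7763)
Function('L')(M, a) = 4 (Function('L')(M, a) = Add(4, Add(Mul(1, -2), 2)) = Add(4, Add(-2, 2)) = Add(4, 0) = 4)
Function('U')(b) = 4
Add(Function('U')(-14), N) = Add(4, Rational(211, 76)) = Rational(515, 76)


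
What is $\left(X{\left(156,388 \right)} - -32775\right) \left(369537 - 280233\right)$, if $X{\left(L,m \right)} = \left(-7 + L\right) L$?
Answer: $5002720776$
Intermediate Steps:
$X{\left(L,m \right)} = L \left(-7 + L\right)$
$\left(X{\left(156,388 \right)} - -32775\right) \left(369537 - 280233\right) = \left(156 \left(-7 + 156\right) - -32775\right) \left(369537 - 280233\right) = \left(156 \cdot 149 + 32775\right) 89304 = \left(23244 + 32775\right) 89304 = 56019 \cdot 89304 = 5002720776$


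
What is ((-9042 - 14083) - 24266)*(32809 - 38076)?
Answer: 249608397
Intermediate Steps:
((-9042 - 14083) - 24266)*(32809 - 38076) = (-23125 - 24266)*(-5267) = -47391*(-5267) = 249608397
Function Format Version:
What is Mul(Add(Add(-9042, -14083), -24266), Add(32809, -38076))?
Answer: 249608397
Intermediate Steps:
Mul(Add(Add(-9042, -14083), -24266), Add(32809, -38076)) = Mul(Add(-23125, -24266), -5267) = Mul(-47391, -5267) = 249608397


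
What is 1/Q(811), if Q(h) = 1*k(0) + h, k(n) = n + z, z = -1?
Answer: 1/810 ≈ 0.0012346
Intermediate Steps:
k(n) = -1 + n (k(n) = n - 1 = -1 + n)
Q(h) = -1 + h (Q(h) = 1*(-1 + 0) + h = 1*(-1) + h = -1 + h)
1/Q(811) = 1/(-1 + 811) = 1/810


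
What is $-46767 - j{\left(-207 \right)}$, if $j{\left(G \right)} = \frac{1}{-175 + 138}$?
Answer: $- \frac{1730378}{37} \approx -46767.0$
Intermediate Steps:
$j{\left(G \right)} = - \frac{1}{37}$ ($j{\left(G \right)} = \frac{1}{-37} = - \frac{1}{37}$)
$-46767 - j{\left(-207 \right)} = -46767 - - \frac{1}{37} = -46767 + \frac{1}{37} = - \frac{1730378}{37}$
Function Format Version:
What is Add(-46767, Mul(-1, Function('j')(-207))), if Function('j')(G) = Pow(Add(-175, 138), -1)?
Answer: Rational(-1730378, 37) ≈ -46767.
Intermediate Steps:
Function('j')(G) = Rational(-1, 37) (Function('j')(G) = Pow(-37, -1) = Rational(-1, 37))
Add(-46767, Mul(-1, Function('j')(-207))) = Add(-46767, Mul(-1, Rational(-1, 37))) = Add(-46767, Rational(1, 37)) = Rational(-1730378, 37)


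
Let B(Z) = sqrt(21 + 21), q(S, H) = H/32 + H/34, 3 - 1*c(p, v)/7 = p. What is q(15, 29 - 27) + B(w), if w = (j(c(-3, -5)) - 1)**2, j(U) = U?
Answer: 33/272 + sqrt(42) ≈ 6.6021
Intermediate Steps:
c(p, v) = 21 - 7*p
q(S, H) = 33*H/544 (q(S, H) = H*(1/32) + H*(1/34) = H/32 + H/34 = 33*H/544)
w = 1681 (w = ((21 - 7*(-3)) - 1)**2 = ((21 + 21) - 1)**2 = (42 - 1)**2 = 41**2 = 1681)
B(Z) = sqrt(42)
q(15, 29 - 27) + B(w) = 33*(29 - 27)/544 + sqrt(42) = (33/544)*2 + sqrt(42) = 33/272 + sqrt(42)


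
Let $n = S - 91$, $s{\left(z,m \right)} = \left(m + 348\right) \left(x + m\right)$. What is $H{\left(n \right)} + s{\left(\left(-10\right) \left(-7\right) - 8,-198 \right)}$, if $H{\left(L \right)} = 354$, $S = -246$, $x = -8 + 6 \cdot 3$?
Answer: $-27846$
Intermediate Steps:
$x = 10$ ($x = -8 + 18 = 10$)
$s{\left(z,m \right)} = \left(10 + m\right) \left(348 + m\right)$ ($s{\left(z,m \right)} = \left(m + 348\right) \left(10 + m\right) = \left(348 + m\right) \left(10 + m\right) = \left(10 + m\right) \left(348 + m\right)$)
$n = -337$ ($n = -246 - 91 = -337$)
$H{\left(n \right)} + s{\left(\left(-10\right) \left(-7\right) - 8,-198 \right)} = 354 + \left(3480 + \left(-198\right)^{2} + 358 \left(-198\right)\right) = 354 + \left(3480 + 39204 - 70884\right) = 354 - 28200 = -27846$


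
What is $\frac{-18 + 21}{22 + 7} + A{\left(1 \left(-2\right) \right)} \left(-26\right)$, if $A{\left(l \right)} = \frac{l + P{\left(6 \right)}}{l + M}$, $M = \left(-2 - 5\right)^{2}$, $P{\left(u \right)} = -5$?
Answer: $\frac{5419}{1363} \approx 3.9758$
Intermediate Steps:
$M = 49$ ($M = \left(-7\right)^{2} = 49$)
$A{\left(l \right)} = \frac{-5 + l}{49 + l}$ ($A{\left(l \right)} = \frac{l - 5}{l + 49} = \frac{-5 + l}{49 + l}$)
$\frac{-18 + 21}{22 + 7} + A{\left(1 \left(-2\right) \right)} \left(-26\right) = \frac{-18 + 21}{22 + 7} + \frac{-5 + 1 \left(-2\right)}{49 + 1 \left(-2\right)} \left(-26\right) = \frac{3}{29} + \frac{-5 - 2}{49 - 2} \left(-26\right) = 3 \cdot \frac{1}{29} + \frac{1}{47} \left(-7\right) \left(-26\right) = \frac{3}{29} + \frac{1}{47} \left(-7\right) \left(-26\right) = \frac{3}{29} - - \frac{182}{47} = \frac{3}{29} + \frac{182}{47} = \frac{5419}{1363}$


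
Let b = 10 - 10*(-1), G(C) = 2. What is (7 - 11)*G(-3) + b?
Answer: 12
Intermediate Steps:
b = 20 (b = 10 + 10 = 20)
(7 - 11)*G(-3) + b = (7 - 11)*2 + 20 = -4*2 + 20 = -8 + 20 = 12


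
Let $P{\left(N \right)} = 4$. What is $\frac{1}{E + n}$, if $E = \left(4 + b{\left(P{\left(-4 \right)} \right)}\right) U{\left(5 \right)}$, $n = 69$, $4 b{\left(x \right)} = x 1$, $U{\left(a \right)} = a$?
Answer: $\frac{1}{94} \approx 0.010638$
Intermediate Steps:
$b{\left(x \right)} = \frac{x}{4}$ ($b{\left(x \right)} = \frac{x 1}{4} = \frac{x}{4}$)
$E = 25$ ($E = \left(4 + \frac{1}{4} \cdot 4\right) 5 = \left(4 + 1\right) 5 = 5 \cdot 5 = 25$)
$\frac{1}{E + n} = \frac{1}{25 + 69} = \frac{1}{94}$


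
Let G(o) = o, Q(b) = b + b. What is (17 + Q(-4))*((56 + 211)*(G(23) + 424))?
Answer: 1074141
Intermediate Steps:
Q(b) = 2*b
(17 + Q(-4))*((56 + 211)*(G(23) + 424)) = (17 + 2*(-4))*((56 + 211)*(23 + 424)) = (17 - 8)*(267*447) = 9*119349 = 1074141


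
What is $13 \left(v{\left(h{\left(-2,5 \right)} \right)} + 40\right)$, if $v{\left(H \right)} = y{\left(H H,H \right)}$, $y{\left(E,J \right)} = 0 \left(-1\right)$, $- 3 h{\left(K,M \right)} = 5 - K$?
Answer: $520$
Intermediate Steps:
$h{\left(K,M \right)} = - \frac{5}{3} + \frac{K}{3}$ ($h{\left(K,M \right)} = - \frac{5 - K}{3} = - \frac{5}{3} + \frac{K}{3}$)
$y{\left(E,J \right)} = 0$
$v{\left(H \right)} = 0$
$13 \left(v{\left(h{\left(-2,5 \right)} \right)} + 40\right) = 13 \left(0 + 40\right) = 13 \cdot 40 = 520$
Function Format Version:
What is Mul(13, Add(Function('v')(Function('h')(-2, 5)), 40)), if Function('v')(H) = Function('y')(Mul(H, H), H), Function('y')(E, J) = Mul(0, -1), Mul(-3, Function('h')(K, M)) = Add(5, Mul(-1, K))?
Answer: 520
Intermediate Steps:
Function('h')(K, M) = Add(Rational(-5, 3), Mul(Rational(1, 3), K)) (Function('h')(K, M) = Mul(Rational(-1, 3), Add(5, Mul(-1, K))) = Add(Rational(-5, 3), Mul(Rational(1, 3), K)))
Function('y')(E, J) = 0
Function('v')(H) = 0
Mul(13, Add(Function('v')(Function('h')(-2, 5)), 40)) = Mul(13, Add(0, 40)) = Mul(13, 40) = 520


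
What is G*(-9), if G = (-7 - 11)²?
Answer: -2916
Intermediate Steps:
G = 324 (G = (-18)² = 324)
G*(-9) = 324*(-9) = -2916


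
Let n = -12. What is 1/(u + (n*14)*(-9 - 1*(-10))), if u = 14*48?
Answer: 1/504 ≈ 0.0019841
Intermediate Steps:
u = 672
1/(u + (n*14)*(-9 - 1*(-10))) = 1/(672 + (-12*14)*(-9 - 1*(-10))) = 1/(672 - 168*(-9 + 10)) = 1/(672 - 168*1) = 1/(672 - 168) = 1/504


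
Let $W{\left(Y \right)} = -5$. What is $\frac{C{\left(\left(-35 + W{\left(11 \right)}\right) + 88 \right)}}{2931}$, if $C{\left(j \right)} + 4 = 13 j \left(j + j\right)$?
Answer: $\frac{59900}{2931} \approx 20.437$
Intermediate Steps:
$C{\left(j \right)} = -4 + 26 j^{2}$ ($C{\left(j \right)} = -4 + 13 j \left(j + j\right) = -4 + 13 j 2 j = -4 + 26 j^{2}$)
$\frac{C{\left(\left(-35 + W{\left(11 \right)}\right) + 88 \right)}}{2931} = \frac{-4 + 26 \left(\left(-35 - 5\right) + 88\right)^{2}}{2931} = \left(-4 + 26 \left(-40 + 88\right)^{2}\right) \frac{1}{2931} = \left(-4 + 26 \cdot 48^{2}\right) \frac{1}{2931} = \left(-4 + 26 \cdot 2304\right) \frac{1}{2931} = \left(-4 + 59904\right) \frac{1}{2931} = 59900 \cdot \frac{1}{2931} = \frac{59900}{2931}$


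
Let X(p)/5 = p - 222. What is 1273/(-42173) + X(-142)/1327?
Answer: -78444131/55963571 ≈ -1.4017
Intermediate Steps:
X(p) = -1110 + 5*p (X(p) = 5*(p - 222) = 5*(-222 + p) = -1110 + 5*p)
1273/(-42173) + X(-142)/1327 = 1273/(-42173) + (-1110 + 5*(-142))/1327 = 1273*(-1/42173) + (-1110 - 710)*(1/1327) = -1273/42173 - 1820*1/1327 = -1273/42173 - 1820/1327 = -78444131/55963571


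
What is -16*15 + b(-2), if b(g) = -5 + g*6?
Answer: -257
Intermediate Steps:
b(g) = -5 + 6*g
-16*15 + b(-2) = -16*15 + (-5 + 6*(-2)) = -240 + (-5 - 12) = -240 - 17 = -257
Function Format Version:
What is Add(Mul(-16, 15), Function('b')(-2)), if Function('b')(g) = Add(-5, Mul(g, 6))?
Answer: -257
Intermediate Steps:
Function('b')(g) = Add(-5, Mul(6, g))
Add(Mul(-16, 15), Function('b')(-2)) = Add(Mul(-16, 15), Add(-5, Mul(6, -2))) = Add(-240, Add(-5, -12)) = Add(-240, -17) = -257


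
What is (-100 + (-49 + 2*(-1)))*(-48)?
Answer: 7248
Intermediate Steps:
(-100 + (-49 + 2*(-1)))*(-48) = (-100 + (-49 - 2))*(-48) = (-100 - 51)*(-48) = -151*(-48) = 7248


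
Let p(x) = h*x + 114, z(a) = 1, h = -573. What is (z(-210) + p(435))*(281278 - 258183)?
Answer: -5753888300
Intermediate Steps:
p(x) = 114 - 573*x (p(x) = -573*x + 114 = 114 - 573*x)
(z(-210) + p(435))*(281278 - 258183) = (1 + (114 - 573*435))*(281278 - 258183) = (1 + (114 - 249255))*23095 = (1 - 249141)*23095 = -249140*23095 = -5753888300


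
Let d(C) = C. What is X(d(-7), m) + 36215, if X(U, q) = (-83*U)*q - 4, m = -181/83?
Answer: 34944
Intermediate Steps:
m = -181/83 (m = -181*1/83 = -181/83 ≈ -2.1807)
X(U, q) = -4 - 83*U*q (X(U, q) = -83*U*q - 4 = -4 - 83*U*q)
X(d(-7), m) + 36215 = (-4 - 83*(-7)*(-181/83)) + 36215 = (-4 - 1267) + 36215 = -1271 + 36215 = 34944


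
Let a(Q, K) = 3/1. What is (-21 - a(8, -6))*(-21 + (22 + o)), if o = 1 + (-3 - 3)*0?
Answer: -48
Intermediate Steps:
a(Q, K) = 3 (a(Q, K) = 3*1 = 3)
o = 1 (o = 1 - 6*0 = 1 + 0 = 1)
(-21 - a(8, -6))*(-21 + (22 + o)) = (-21 - 1*3)*(-21 + (22 + 1)) = (-21 - 3)*(-21 + 23) = -24*2 = -48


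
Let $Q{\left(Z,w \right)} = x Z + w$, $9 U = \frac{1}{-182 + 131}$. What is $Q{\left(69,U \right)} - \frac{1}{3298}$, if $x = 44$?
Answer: $\frac{15902555}{5238} \approx 3036.0$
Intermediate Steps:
$U = - \frac{1}{459}$ ($U = \frac{1}{9 \left(-182 + 131\right)} = \frac{1}{9 \left(-51\right)} = \frac{1}{9} \left(- \frac{1}{51}\right) = - \frac{1}{459} \approx -0.0021787$)
$Q{\left(Z,w \right)} = w + 44 Z$ ($Q{\left(Z,w \right)} = 44 Z + w = w + 44 Z$)
$Q{\left(69,U \right)} - \frac{1}{3298} = \left(- \frac{1}{459} + 44 \cdot 69\right) - \frac{1}{3298} = \left(- \frac{1}{459} + 3036\right) - \frac{1}{3298} = \frac{1393523}{459} - \frac{1}{3298} = \frac{15902555}{5238}$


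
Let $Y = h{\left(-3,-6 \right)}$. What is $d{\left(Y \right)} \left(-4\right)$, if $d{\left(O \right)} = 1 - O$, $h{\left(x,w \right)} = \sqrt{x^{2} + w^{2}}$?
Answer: $-4 + 12 \sqrt{5} \approx 22.833$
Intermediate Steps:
$h{\left(x,w \right)} = \sqrt{w^{2} + x^{2}}$
$Y = 3 \sqrt{5}$ ($Y = \sqrt{\left(-6\right)^{2} + \left(-3\right)^{2}} = \sqrt{36 + 9} = \sqrt{45} = 3 \sqrt{5} \approx 6.7082$)
$d{\left(Y \right)} \left(-4\right) = \left(1 - 3 \sqrt{5}\right) \left(-4\right) = -4 + 12 \sqrt{5}$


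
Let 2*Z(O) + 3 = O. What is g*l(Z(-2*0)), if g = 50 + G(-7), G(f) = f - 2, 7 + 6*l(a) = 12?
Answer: 205/6 ≈ 34.167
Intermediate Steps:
Z(O) = -3/2 + O/2
l(a) = ⅚ (l(a) = -7/6 + (⅙)*12 = -7/6 + 2 = ⅚)
G(f) = -2 + f
g = 41 (g = 50 + (-2 - 7) = 50 - 9 = 41)
g*l(Z(-2*0)) = 41*(⅚) = 205/6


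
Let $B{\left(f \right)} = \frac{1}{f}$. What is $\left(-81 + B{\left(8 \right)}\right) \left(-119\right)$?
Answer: $\frac{76993}{8} \approx 9624.1$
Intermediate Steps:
$\left(-81 + B{\left(8 \right)}\right) \left(-119\right) = \left(-81 + \frac{1}{8}\right) \left(-119\right) = \left(- \frac{647}{8}\right) \left(-119\right) = \frac{76993}{8}$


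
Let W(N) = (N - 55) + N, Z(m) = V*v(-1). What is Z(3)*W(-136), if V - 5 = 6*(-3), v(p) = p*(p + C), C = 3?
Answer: -8502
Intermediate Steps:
v(p) = p*(3 + p) (v(p) = p*(p + 3) = p*(3 + p))
V = -13 (V = 5 + 6*(-3) = 5 - 18 = -13)
Z(m) = 26 (Z(m) = -(-13)*(3 - 1) = -(-13)*2 = -13*(-2) = 26)
W(N) = -55 + 2*N (W(N) = (-55 + N) + N = -55 + 2*N)
Z(3)*W(-136) = 26*(-55 + 2*(-136)) = 26*(-55 - 272) = 26*(-327) = -8502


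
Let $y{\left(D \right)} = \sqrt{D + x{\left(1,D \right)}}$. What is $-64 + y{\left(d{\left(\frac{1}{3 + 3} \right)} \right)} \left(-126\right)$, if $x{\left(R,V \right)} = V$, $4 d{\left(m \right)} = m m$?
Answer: $-64 - \frac{21 \sqrt{2}}{2} \approx -78.849$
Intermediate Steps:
$d{\left(m \right)} = \frac{m^{2}}{4}$ ($d{\left(m \right)} = \frac{m m}{4} = \frac{m^{2}}{4}$)
$y{\left(D \right)} = \sqrt{2} \sqrt{D}$ ($y{\left(D \right)} = \sqrt{D + D} = \sqrt{2 D} = \sqrt{2} \sqrt{D}$)
$-64 + y{\left(d{\left(\frac{1}{3 + 3} \right)} \right)} \left(-126\right) = -64 + \sqrt{2} \sqrt{\frac{\left(\frac{1}{3 + 3}\right)^{2}}{4}} \left(-126\right) = -64 + \sqrt{2} \sqrt{\frac{\left(\frac{1}{6}\right)^{2}}{4}} \left(-126\right) = -64 + \sqrt{2} \sqrt{\frac{1}{4 \cdot 36}} \left(-126\right) = -64 + \sqrt{2} \sqrt{\frac{1}{4} \cdot \frac{1}{36}} \left(-126\right) = -64 + \frac{\sqrt{2}}{12} \left(-126\right) = -64 - \frac{21 \sqrt{2}}{2}$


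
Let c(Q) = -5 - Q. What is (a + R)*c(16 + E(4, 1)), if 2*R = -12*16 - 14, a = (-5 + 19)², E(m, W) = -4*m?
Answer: -465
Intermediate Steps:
a = 196 (a = 14² = 196)
R = -103 (R = (-12*16 - 14)/2 = (-192 - 14)/2 = (½)*(-206) = -103)
(a + R)*c(16 + E(4, 1)) = (196 - 103)*(-5 - (16 - 4*4)) = 93*(-5 - (16 - 16)) = 93*(-5 - 1*0) = 93*(-5 + 0) = 93*(-5) = -465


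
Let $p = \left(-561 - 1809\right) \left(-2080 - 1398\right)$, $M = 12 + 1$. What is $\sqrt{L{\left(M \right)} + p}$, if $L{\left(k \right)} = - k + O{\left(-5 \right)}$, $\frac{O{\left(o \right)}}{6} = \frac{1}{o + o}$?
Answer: $\frac{2 \sqrt{51517790}}{5} \approx 2871.0$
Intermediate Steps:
$M = 13$
$O{\left(o \right)} = \frac{3}{o}$ ($O{\left(o \right)} = \frac{6}{o + o} = \frac{6}{2 o} = 6 \frac{1}{2 o} = \frac{3}{o}$)
$p = 8242860$ ($p = \left(-2370\right) \left(-3478\right) = 8242860$)
$L{\left(k \right)} = - \frac{3}{5} - k$ ($L{\left(k \right)} = - k + \frac{3}{-5} = - k + 3 \left(- \frac{1}{5}\right) = - k - \frac{3}{5} = - \frac{3}{5} - k$)
$\sqrt{L{\left(M \right)} + p} = \sqrt{\left(- \frac{3}{5} - 13\right) + 8242860} = \sqrt{- \frac{68}{5} + 8242860} = \sqrt{\frac{41214232}{5}} = \frac{2 \sqrt{51517790}}{5}$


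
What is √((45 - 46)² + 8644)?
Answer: √8645 ≈ 92.979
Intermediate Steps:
√((45 - 46)² + 8644) = √((-1)² + 8644) = √(1 + 8644) = √8645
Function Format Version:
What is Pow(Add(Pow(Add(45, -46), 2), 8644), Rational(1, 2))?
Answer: Pow(8645, Rational(1, 2)) ≈ 92.979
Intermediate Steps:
Pow(Add(Pow(Add(45, -46), 2), 8644), Rational(1, 2)) = Pow(Add(Pow(-1, 2), 8644), Rational(1, 2)) = Pow(Add(1, 8644), Rational(1, 2)) = Pow(8645, Rational(1, 2))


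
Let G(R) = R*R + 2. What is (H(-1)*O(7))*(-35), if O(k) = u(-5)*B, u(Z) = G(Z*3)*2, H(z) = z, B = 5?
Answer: 79450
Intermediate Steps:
G(R) = 2 + R**2 (G(R) = R**2 + 2 = 2 + R**2)
u(Z) = 4 + 18*Z**2 (u(Z) = (2 + (Z*3)**2)*2 = (2 + (3*Z)**2)*2 = (2 + 9*Z**2)*2 = 4 + 18*Z**2)
O(k) = 2270 (O(k) = (4 + 18*(-5)**2)*5 = (4 + 18*25)*5 = (4 + 450)*5 = 454*5 = 2270)
(H(-1)*O(7))*(-35) = -1*2270*(-35) = -2270*(-35) = 79450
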